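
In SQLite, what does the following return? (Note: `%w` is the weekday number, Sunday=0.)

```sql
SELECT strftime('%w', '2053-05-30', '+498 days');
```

6

First apply '+498 days': 2053-05-30 → 2054-10-10.
2054-10-10 is a Saturday; with Sunday=0 that is 6.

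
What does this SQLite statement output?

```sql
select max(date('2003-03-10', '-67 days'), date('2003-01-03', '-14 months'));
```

2003-01-02

date('2003-03-10', '-67 days') → 2003-01-02.
date('2003-01-03', '-14 months') → 2001-11-03.
Later of the two is 2003-01-02.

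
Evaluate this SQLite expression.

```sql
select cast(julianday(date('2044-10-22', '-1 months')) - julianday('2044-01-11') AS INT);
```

255

Adding -1 month to 2044-10-22 gives 2044-09-22.
20 days remain in January 2044 after the 11th (31 − 11).
Full months from February 2044 through August 2044 contribute their day counts.
Then 22 days into September 2044.
Total: 20 + 29 + 31 + 30 + 31 + 30 + 31 + 31 + 22 = 255.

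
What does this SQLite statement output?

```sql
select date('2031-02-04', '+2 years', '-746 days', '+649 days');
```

Adding +2 years to 2031-02-04 gives 2033-02-04.
Applying '-746 days' to 2033-02-04: counting 746 days back gives 2031-01-20.
Applying '+649 days' to 2031-01-20: counting 649 days forward gives 2032-10-30.

2032-10-30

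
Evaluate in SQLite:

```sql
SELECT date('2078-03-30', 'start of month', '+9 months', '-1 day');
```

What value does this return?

`start of month` rewinds 2078-03-30 to 2078-03-01.
Adding +9 months to 2078-03-01 gives 2078-12-01.
Going back 1 day from 2078-12-01 reaches 2078-11-30 (last day of November, 30 days).

2078-11-30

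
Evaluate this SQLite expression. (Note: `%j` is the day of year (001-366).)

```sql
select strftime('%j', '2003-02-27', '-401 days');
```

022

First apply '-401 days': 2003-02-27 → 2002-01-22.
Day-of-year for 2002-01-22: days since 2002-01-01 inclusive = 22, zero-padded to 022.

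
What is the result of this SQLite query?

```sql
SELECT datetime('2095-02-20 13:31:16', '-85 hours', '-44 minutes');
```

-85 hours from 2095-02-20 13:31:16 is 2095-02-17 00:31:16 (crosses midnight).
-44 minutes from 2095-02-17 00:31:16 is 2095-02-16 23:47:16.

2095-02-16 23:47:16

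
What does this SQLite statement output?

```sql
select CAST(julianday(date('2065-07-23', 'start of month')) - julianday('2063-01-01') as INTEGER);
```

`start of month` rewinds 2065-07-23 to 2065-07-01.
30 days remain in January 2063 after the 1st (31 − 1).
Full months from February 2063 through June 2065 contribute their day counts.
Then 1 day into July 2065.
Total: 30 + 28 + 31 + 30 + 31 + 30 + 31 + 31 + 30 + 31 + 30 + 31 + 31 + 29 + 31 + 30 + 31 + 30 + 31 + 31 + 30 + 31 + 30 + 31 + 31 + 28 + 31 + 30 + 31 + 30 + 1 = 912.

912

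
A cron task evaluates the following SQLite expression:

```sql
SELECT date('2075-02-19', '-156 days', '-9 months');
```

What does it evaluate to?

Applying '-156 days' to 2075-02-19: counting 156 days back gives 2074-09-16.
Adding -9 months to 2074-09-16 gives 2073-12-16.

2073-12-16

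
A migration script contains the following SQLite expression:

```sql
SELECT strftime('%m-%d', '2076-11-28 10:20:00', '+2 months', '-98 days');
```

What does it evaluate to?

First apply '+2 months', '-98 days': 2076-11-28 10:20:00 → 2076-10-22 10:20:00.
`%m-%d` extracts the month-day: 10-22.

10-22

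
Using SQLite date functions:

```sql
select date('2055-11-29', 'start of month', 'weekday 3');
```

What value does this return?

2055-11-03

`start of month` rewinds 2055-11-29 to 2055-11-01.
`weekday 3` advances to the next Wednesday; 2055-11-01 is a Monday, so it moves forward to 2055-11-03.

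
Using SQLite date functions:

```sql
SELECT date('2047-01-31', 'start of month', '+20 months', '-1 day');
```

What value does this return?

2048-08-31

`start of month` rewinds 2047-01-31 to 2047-01-01.
Adding +20 months to 2047-01-01 gives 2048-09-01.
Going back 1 day from 2048-09-01 reaches 2048-08-31 (last day of August, 31 days).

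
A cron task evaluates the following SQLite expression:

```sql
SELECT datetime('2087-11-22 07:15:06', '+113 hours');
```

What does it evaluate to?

2087-11-27 00:15:06

+113 hours from 2087-11-22 07:15:06 is 2087-11-27 00:15:06 (crosses midnight).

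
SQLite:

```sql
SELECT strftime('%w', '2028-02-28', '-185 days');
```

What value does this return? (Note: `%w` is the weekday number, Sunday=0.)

5

First apply '-185 days': 2028-02-28 → 2027-08-27.
2027-08-27 is a Friday; with Sunday=0 that is 5.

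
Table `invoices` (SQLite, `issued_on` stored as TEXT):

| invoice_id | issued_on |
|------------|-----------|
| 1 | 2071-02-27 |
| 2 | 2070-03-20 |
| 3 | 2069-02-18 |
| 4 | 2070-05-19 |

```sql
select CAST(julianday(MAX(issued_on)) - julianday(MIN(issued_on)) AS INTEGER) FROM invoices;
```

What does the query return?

MIN = 2069-02-18, MAX = 2071-02-27.
10 days remain in February 2069 after the 18th (28 − 18).
Full months from March 2069 through January 2071 contribute their day counts.
Then 27 days into February 2071.
Total: 10 + 31 + 30 + 31 + 30 + 31 + 31 + 30 + 31 + 30 + 31 + 31 + 28 + 31 + 30 + 31 + 30 + 31 + 31 + 30 + 31 + 30 + 31 + 31 + 27 = 739.

739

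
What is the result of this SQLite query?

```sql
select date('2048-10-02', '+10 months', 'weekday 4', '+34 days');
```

Adding +10 months to 2048-10-02 gives 2049-08-02.
`weekday 4` advances to the next Thursday; 2049-08-02 is a Monday, so it moves forward to 2049-08-05.
August 2049 has 31 days; 26 remain after the 5th, so 27 days reach 2049-09-01.
Advancing 7 more days within September lands on 2049-09-08.

2049-09-08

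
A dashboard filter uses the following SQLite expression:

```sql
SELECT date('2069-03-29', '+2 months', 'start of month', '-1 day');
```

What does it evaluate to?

Adding +2 months to 2069-03-29 gives 2069-05-29.
`start of month` rewinds 2069-05-29 to 2069-05-01.
Going back 1 day from 2069-05-01 reaches 2069-04-30 (last day of April, 30 days).

2069-04-30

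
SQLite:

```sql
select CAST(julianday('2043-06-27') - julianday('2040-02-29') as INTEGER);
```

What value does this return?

0 days remain in February 2040 after the 29th (29 − 29).
Full months from March 2040 through May 2043 contribute their day counts.
Then 27 days into June 2043.
Total: 0 + 31 + 30 + 31 + 30 + 31 + 31 + 30 + 31 + 30 + 31 + 31 + 28 + 31 + 30 + 31 + 30 + 31 + 31 + 30 + 31 + 30 + 31 + 31 + 28 + 31 + 30 + 31 + 30 + 31 + 31 + 30 + 31 + 30 + 31 + 31 + 28 + 31 + 30 + 31 + 27 = 1214.

1214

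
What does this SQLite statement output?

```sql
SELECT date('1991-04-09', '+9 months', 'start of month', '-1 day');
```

1991-12-31

Adding +9 months to 1991-04-09 gives 1992-01-09.
`start of month` rewinds 1992-01-09 to 1992-01-01.
Going back 1 day from 1992-01-01 reaches 1991-12-31 (last day of December, 31 days).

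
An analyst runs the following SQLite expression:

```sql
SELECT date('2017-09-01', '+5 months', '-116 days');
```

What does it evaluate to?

Adding +5 months to 2017-09-01 gives 2018-02-01.
Applying '-116 days' to 2018-02-01: counting 116 days back gives 2017-10-08.

2017-10-08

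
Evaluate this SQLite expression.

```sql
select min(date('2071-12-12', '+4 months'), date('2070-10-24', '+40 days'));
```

2070-12-03

date('2071-12-12', '+4 months') → 2072-04-12.
date('2070-10-24', '+40 days') → 2070-12-03.
Earlier of the two is 2070-12-03.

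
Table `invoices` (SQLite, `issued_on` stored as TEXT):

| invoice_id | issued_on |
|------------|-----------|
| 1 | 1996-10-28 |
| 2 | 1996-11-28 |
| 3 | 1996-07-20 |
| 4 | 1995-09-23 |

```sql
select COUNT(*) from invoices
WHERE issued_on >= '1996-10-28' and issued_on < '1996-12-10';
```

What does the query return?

2

Rows in [1996-10-28, 1996-12-10): 1996-10-28, 1996-11-28 → 2 rows.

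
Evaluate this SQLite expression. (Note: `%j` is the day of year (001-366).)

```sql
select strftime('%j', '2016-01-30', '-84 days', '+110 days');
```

056

First apply '-84 days', '+110 days': 2016-01-30 → 2016-02-25.
Day-of-year for 2016-02-25: days since 2016-01-01 inclusive = 56, zero-padded to 056.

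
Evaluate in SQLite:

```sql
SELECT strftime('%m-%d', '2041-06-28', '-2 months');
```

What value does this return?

First apply '-2 months': 2041-06-28 → 2041-04-28.
`%m-%d` extracts the month-day: 04-28.

04-28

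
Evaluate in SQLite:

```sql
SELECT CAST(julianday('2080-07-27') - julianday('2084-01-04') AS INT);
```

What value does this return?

4 days remain in July 2080 after the 27th (31 − 27).
Full months from August 2080 through December 2083 contribute their day counts.
Then 4 days into January 2084.
Total: 4 + 31 + 30 + 31 + 30 + 31 + 31 + 28 + 31 + 30 + 31 + 30 + 31 + 31 + 30 + 31 + 30 + 31 + 31 + 28 + 31 + 30 + 31 + 30 + 31 + 31 + 30 + 31 + 30 + 31 + 31 + 28 + 31 + 30 + 31 + 30 + 31 + 31 + 30 + 31 + 30 + 31 + 4 = 1256.
The subtraction is earlier − later, so the result is −1256 → -1256.

-1256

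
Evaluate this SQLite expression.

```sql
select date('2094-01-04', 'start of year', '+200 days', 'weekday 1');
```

`start of year` rewinds 2094-01-04 to 2094-01-01.
Applying '+200 days' to 2094-01-01: counting 200 days forward gives 2094-07-20.
`weekday 1` advances to the next Monday; 2094-07-20 is a Tuesday, so it moves forward to 2094-07-26.

2094-07-26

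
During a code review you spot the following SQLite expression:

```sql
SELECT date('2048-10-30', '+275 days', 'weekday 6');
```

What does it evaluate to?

2049-08-07

Applying '+275 days' to 2048-10-30: counting 275 days forward gives 2049-08-01.
`weekday 6` advances to the next Saturday; 2049-08-01 is a Sunday, so it moves forward to 2049-08-07.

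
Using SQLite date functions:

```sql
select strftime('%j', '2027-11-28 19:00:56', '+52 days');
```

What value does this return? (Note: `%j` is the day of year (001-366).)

019

First apply '+52 days': 2027-11-28 19:00:56 → 2028-01-19 19:00:56.
Day-of-year for 2028-01-19: days since 2028-01-01 inclusive = 19, zero-padded to 019.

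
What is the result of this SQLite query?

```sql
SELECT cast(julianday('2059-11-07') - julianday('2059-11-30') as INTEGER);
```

Both dates are in November 2059: 30 − 7 = 23.
The subtraction is earlier − later, so the result is −23 → -23.

-23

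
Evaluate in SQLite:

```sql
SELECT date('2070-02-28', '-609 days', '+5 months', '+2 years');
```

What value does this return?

Applying '-609 days' to 2070-02-28: counting 609 days back gives 2068-06-29.
Adding +5 months to 2068-06-29 gives 2068-11-29.
Adding +2 years to 2068-11-29 gives 2070-11-29.

2070-11-29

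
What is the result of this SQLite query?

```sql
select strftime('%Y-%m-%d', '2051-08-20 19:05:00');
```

`%Y-%m-%d` extracts the ISO date: 2051-08-20.

2051-08-20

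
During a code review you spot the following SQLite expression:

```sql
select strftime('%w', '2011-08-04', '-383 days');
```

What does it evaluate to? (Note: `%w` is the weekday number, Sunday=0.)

6

First apply '-383 days': 2011-08-04 → 2010-07-17.
2010-07-17 is a Saturday; with Sunday=0 that is 6.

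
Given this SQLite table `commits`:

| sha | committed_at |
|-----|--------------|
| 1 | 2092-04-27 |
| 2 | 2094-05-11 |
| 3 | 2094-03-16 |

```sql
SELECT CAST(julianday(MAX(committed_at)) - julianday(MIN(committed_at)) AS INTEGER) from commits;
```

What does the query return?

MIN = 2092-04-27, MAX = 2094-05-11.
3 days remain in April 2092 after the 27th (30 − 27).
Full months from May 2092 through April 2094 contribute their day counts.
Then 11 days into May 2094.
Total: 3 + 31 + 30 + 31 + 31 + 30 + 31 + 30 + 31 + 31 + 28 + 31 + 30 + 31 + 30 + 31 + 31 + 30 + 31 + 30 + 31 + 31 + 28 + 31 + 30 + 11 = 744.

744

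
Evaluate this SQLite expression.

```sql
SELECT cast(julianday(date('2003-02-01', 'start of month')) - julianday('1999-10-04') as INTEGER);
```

1216

`start of month` rewinds 2003-02-01 to 2003-02-01.
27 days remain in October 1999 after the 4th (31 − 4).
Full months from November 1999 through January 2003 contribute their day counts.
Then 1 day into February 2003.
Total: 27 + 30 + 31 + 31 + 29 + 31 + 30 + 31 + 30 + 31 + 31 + 30 + 31 + 30 + 31 + 31 + 28 + 31 + 30 + 31 + 30 + 31 + 31 + 30 + 31 + 30 + 31 + 31 + 28 + 31 + 30 + 31 + 30 + 31 + 31 + 30 + 31 + 30 + 31 + 31 + 1 = 1216.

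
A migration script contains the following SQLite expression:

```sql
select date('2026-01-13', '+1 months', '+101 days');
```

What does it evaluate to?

2026-05-25

Adding +1 month to 2026-01-13 gives 2026-02-13.
Applying '+101 days' to 2026-02-13: counting 101 days forward gives 2026-05-25.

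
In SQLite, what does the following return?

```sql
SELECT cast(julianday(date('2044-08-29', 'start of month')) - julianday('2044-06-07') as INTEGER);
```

55

`start of month` rewinds 2044-08-29 to 2044-08-01.
23 days remain in June 2044 after the 7th (30 − 7).
July 2044: 31 days.
Then 1 day into August 2044.
Total: 23 + 31 + 1 = 55.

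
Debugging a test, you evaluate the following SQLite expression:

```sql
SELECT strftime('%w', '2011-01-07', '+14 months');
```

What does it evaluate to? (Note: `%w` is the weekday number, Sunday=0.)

3

First apply '+14 months': 2011-01-07 → 2012-03-07.
2012-03-07 is a Wednesday; with Sunday=0 that is 3.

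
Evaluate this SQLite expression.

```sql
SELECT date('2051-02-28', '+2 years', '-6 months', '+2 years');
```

2054-08-28

Adding +2 years to 2051-02-28 gives 2053-02-28.
Adding -6 months to 2053-02-28 gives 2052-08-28.
Adding +2 years to 2052-08-28 gives 2054-08-28.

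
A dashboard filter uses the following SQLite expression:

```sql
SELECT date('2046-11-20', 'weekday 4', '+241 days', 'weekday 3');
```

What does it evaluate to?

2047-07-24

`weekday 4` advances to the next Thursday; 2046-11-20 is a Tuesday, so it moves forward to 2046-11-22.
Applying '+241 days' to 2046-11-22: counting 241 days forward gives 2047-07-21.
`weekday 3` advances to the next Wednesday; 2047-07-21 is a Sunday, so it moves forward to 2047-07-24.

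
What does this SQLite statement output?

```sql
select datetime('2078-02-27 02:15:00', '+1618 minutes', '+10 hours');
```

1618 minutes = 26h 58m; +1618 minutes from 2078-02-27 02:15:00 is 2078-02-28 05:13:00 (crosses midnight).
+10 hours from 2078-02-28 05:13:00 is 2078-02-28 15:13:00.

2078-02-28 15:13:00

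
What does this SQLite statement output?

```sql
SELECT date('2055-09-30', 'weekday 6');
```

`weekday 6` advances to the next Saturday; 2055-09-30 is a Thursday, so it moves forward to 2055-10-02.

2055-10-02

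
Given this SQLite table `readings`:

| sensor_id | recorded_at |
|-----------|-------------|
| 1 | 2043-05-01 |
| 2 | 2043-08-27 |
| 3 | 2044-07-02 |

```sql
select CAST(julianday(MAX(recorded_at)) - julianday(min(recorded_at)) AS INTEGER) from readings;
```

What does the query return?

MIN = 2043-05-01, MAX = 2044-07-02.
30 days remain in May 2043 after the 1st (31 − 1).
Full months from June 2043 through June 2044 contribute their day counts.
Then 2 days into July 2044.
Total: 30 + 30 + 31 + 31 + 30 + 31 + 30 + 31 + 31 + 29 + 31 + 30 + 31 + 30 + 2 = 428.

428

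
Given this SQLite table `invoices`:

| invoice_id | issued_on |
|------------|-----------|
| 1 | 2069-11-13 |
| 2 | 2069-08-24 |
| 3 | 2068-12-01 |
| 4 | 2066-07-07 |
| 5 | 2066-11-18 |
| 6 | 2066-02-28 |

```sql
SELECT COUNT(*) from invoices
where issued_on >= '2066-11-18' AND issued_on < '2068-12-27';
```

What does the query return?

Rows in [2066-11-18, 2068-12-27): 2068-12-01, 2066-11-18 → 2 rows.

2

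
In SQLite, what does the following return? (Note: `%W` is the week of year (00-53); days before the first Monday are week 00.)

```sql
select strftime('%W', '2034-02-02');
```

05

2034-02-02 is a Thursday. SQLite's %W counts Mondays since the year started; the result is 05.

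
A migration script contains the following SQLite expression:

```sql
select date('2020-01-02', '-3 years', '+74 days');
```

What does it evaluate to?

Adding -3 years to 2020-01-02 gives 2017-01-02.
Applying '+74 days' to 2017-01-02: counting 74 days forward gives 2017-03-17.

2017-03-17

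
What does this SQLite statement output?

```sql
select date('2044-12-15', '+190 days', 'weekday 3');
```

Applying '+190 days' to 2044-12-15: counting 190 days forward gives 2045-06-23.
`weekday 3` advances to the next Wednesday; 2045-06-23 is a Friday, so it moves forward to 2045-06-28.

2045-06-28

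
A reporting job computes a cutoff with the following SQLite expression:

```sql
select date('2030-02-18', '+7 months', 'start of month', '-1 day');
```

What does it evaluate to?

Adding +7 months to 2030-02-18 gives 2030-09-18.
`start of month` rewinds 2030-09-18 to 2030-09-01.
Going back 1 day from 2030-09-01 reaches 2030-08-31 (last day of August, 31 days).

2030-08-31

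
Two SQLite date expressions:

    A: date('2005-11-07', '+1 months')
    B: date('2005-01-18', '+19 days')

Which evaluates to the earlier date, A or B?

A = 2005-12-07.
B = 2005-02-06.
B is earlier.

B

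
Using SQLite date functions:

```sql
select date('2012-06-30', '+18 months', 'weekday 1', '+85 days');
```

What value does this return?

2014-03-25

Adding +18 months to 2012-06-30 gives 2013-12-30.
`weekday 1` advances to the next Monday; 2013-12-30 is already a Monday, so it stays at 2013-12-30.
Applying '+85 days' to 2013-12-30: counting 85 days forward gives 2014-03-25.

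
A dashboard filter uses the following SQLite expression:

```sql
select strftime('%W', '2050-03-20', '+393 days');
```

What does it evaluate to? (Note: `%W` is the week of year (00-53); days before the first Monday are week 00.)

16

First apply '+393 days': 2050-03-20 → 2051-04-17.
2051-04-17 is a Monday. SQLite's %W counts Mondays since the year started; the result is 16.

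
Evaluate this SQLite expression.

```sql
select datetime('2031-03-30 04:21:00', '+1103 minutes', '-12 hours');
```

2031-03-30 10:44:00

1103 minutes = 18h 23m; +1103 minutes from 2031-03-30 04:21:00 is 2031-03-30 22:44:00.
-12 hours from 2031-03-30 22:44:00 is 2031-03-30 10:44:00.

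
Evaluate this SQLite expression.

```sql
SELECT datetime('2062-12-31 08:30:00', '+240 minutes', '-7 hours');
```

2062-12-31 05:30:00

240 minutes = 4h 0m; +240 minutes from 2062-12-31 08:30:00 is 2062-12-31 12:30:00.
-7 hours from 2062-12-31 12:30:00 is 2062-12-31 05:30:00.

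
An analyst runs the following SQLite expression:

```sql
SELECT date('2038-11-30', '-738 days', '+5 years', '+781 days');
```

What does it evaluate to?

Applying '-738 days' to 2038-11-30: counting 738 days back gives 2036-11-22.
Adding +5 years to 2036-11-22 gives 2041-11-22.
Applying '+781 days' to 2041-11-22: counting 781 days forward gives 2044-01-12.

2044-01-12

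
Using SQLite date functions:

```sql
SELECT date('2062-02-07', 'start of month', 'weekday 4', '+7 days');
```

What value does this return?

`start of month` rewinds 2062-02-07 to 2062-02-01.
`weekday 4` advances to the next Thursday; 2062-02-01 is a Wednesday, so it moves forward to 2062-02-02.
Advancing 7 more days within February lands on 2062-02-09.

2062-02-09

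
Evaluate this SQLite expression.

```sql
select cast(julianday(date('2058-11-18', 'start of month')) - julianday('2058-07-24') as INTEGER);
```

100

`start of month` rewinds 2058-11-18 to 2058-11-01.
7 days remain in July 2058 after the 24th (31 − 24).
August 2058: 31 days.
September 2058: 30 days.
October 2058: 31 days.
Then 1 day into November 2058.
Total: 7 + 31 + 30 + 31 + 1 = 100.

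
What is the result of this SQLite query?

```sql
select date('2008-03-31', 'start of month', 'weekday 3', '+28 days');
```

`start of month` rewinds 2008-03-31 to 2008-03-01.
`weekday 3` advances to the next Wednesday; 2008-03-01 is a Saturday, so it moves forward to 2008-03-05.
March 2008 has 31 days; 26 remain after the 5th, so 27 days reach 2008-04-01.
Advancing 1 more day within April lands on 2008-04-02.

2008-04-02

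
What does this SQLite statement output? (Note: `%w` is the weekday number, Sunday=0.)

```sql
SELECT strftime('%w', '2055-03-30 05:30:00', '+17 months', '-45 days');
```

0

First apply '+17 months', '-45 days': 2055-03-30 05:30:00 → 2056-07-16 05:30:00.
2056-07-16 is a Sunday; with Sunday=0 that is 0.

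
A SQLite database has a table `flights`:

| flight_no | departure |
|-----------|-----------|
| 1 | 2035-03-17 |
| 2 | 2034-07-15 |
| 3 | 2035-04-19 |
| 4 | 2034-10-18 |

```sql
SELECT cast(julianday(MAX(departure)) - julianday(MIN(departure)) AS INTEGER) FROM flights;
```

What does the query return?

278

MIN = 2034-07-15, MAX = 2035-04-19.
16 days remain in July 2034 after the 15th (31 − 15).
Full months from August 2034 through March 2035 contribute their day counts.
Then 19 days into April 2035.
Total: 16 + 31 + 30 + 31 + 30 + 31 + 31 + 28 + 31 + 19 = 278.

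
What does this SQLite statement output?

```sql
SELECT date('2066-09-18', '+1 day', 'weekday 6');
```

Advancing 1 more day within September lands on 2066-09-19.
`weekday 6` advances to the next Saturday; 2066-09-19 is a Sunday, so it moves forward to 2066-09-25.

2066-09-25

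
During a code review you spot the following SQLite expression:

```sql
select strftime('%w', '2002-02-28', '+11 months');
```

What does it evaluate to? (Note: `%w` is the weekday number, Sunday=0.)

First apply '+11 months': 2002-02-28 → 2003-01-28.
2003-01-28 is a Tuesday; with Sunday=0 that is 2.

2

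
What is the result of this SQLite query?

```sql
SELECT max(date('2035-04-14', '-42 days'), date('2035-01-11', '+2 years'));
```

date('2035-04-14', '-42 days') → 2035-03-03.
date('2035-01-11', '+2 years') → 2037-01-11.
Later of the two is 2037-01-11.

2037-01-11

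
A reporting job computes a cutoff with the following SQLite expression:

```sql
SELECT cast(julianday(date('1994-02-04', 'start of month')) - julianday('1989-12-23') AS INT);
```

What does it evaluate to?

1501

`start of month` rewinds 1994-02-04 to 1994-02-01.
8 days remain in December 1989 after the 23rd (31 − 23).
Full months from January 1990 through January 1994 contribute their day counts.
Then 1 day into February 1994.
Total: 8 + 31 + 28 + 31 + 30 + 31 + 30 + 31 + 31 + 30 + 31 + 30 + 31 + 31 + 28 + 31 + 30 + 31 + 30 + 31 + 31 + 30 + 31 + 30 + 31 + 31 + 29 + 31 + 30 + 31 + 30 + 31 + 31 + 30 + 31 + 30 + 31 + 31 + 28 + 31 + 30 + 31 + 30 + 31 + 31 + 30 + 31 + 30 + 31 + 31 + 1 = 1501.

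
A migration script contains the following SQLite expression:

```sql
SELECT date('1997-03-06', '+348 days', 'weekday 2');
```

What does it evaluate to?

Applying '+348 days' to 1997-03-06: counting 348 days forward gives 1998-02-17.
`weekday 2` advances to the next Tuesday; 1998-02-17 is already a Tuesday, so it stays at 1998-02-17.

1998-02-17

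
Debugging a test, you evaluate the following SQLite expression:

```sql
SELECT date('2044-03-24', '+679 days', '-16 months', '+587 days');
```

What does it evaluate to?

Applying '+679 days' to 2044-03-24: counting 679 days forward gives 2046-02-01.
Adding -16 months to 2046-02-01 gives 2044-10-01.
Applying '+587 days' to 2044-10-01: counting 587 days forward gives 2046-05-11.

2046-05-11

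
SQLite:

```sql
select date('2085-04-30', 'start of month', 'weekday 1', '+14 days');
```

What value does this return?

`start of month` rewinds 2085-04-30 to 2085-04-01.
`weekday 1` advances to the next Monday; 2085-04-01 is a Sunday, so it moves forward to 2085-04-02.
Advancing 14 more days within April lands on 2085-04-16.

2085-04-16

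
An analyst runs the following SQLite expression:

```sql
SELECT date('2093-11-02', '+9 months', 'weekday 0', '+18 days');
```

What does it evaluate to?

2094-08-26

Adding +9 months to 2093-11-02 gives 2094-08-02.
`weekday 0` advances to the next Sunday; 2094-08-02 is a Monday, so it moves forward to 2094-08-08.
Advancing 18 more days within August lands on 2094-08-26.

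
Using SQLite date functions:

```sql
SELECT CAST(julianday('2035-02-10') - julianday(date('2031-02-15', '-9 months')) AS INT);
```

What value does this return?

1732

Adding -9 months to 2031-02-15 gives 2030-05-15.
16 days remain in May 2030 after the 15th (31 − 15).
Full months from June 2030 through January 2035 contribute their day counts.
Then 10 days into February 2035.
Total: 16 + 30 + 31 + 31 + 30 + 31 + 30 + 31 + 31 + 28 + 31 + 30 + 31 + 30 + 31 + 31 + 30 + 31 + 30 + 31 + 31 + 29 + 31 + 30 + 31 + 30 + 31 + 31 + 30 + 31 + 30 + 31 + 31 + 28 + 31 + 30 + 31 + 30 + 31 + 31 + 30 + 31 + 30 + 31 + 31 + 28 + 31 + 30 + 31 + 30 + 31 + 31 + 30 + 31 + 30 + 31 + 31 + 10 = 1732.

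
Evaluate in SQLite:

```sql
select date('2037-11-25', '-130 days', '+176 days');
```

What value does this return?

2038-01-10

Applying '-130 days' to 2037-11-25: counting 130 days back gives 2037-07-18.
Applying '+176 days' to 2037-07-18: counting 176 days forward gives 2038-01-10.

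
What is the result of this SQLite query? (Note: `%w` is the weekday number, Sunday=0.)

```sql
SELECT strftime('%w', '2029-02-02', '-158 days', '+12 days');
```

6

First apply '-158 days', '+12 days': 2029-02-02 → 2028-09-09.
2028-09-09 is a Saturday; with Sunday=0 that is 6.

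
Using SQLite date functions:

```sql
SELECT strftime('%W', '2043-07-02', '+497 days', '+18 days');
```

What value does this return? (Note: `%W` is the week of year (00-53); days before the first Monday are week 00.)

First apply '+497 days', '+18 days': 2043-07-02 → 2044-11-28.
2044-11-28 is a Monday. SQLite's %W counts Mondays since the year started; the result is 48.

48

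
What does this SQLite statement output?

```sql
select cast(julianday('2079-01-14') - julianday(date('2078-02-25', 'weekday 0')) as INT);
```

321

`weekday 0` advances to the next Sunday; 2078-02-25 is a Friday, so it moves forward to 2078-02-27.
1 day remains in February 2078 after the 27th (28 − 27).
Full months from March 2078 through December 2078 contribute their day counts.
Then 14 days into January 2079.
Total: 1 + 31 + 30 + 31 + 30 + 31 + 31 + 30 + 31 + 30 + 31 + 14 = 321.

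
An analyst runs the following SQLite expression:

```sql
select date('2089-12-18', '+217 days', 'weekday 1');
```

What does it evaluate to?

Applying '+217 days' to 2089-12-18: counting 217 days forward gives 2090-07-23.
`weekday 1` advances to the next Monday; 2090-07-23 is a Sunday, so it moves forward to 2090-07-24.

2090-07-24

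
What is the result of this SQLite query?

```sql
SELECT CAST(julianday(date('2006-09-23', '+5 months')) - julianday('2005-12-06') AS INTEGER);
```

444

Adding +5 months to 2006-09-23 gives 2007-02-23.
25 days remain in December 2005 after the 6th (31 − 6).
Full months from January 2006 through January 2007 contribute their day counts.
Then 23 days into February 2007.
Total: 25 + 31 + 28 + 31 + 30 + 31 + 30 + 31 + 31 + 30 + 31 + 30 + 31 + 31 + 23 = 444.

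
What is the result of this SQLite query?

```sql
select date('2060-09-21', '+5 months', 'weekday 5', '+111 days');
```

Adding +5 months to 2060-09-21 gives 2061-02-21.
`weekday 5` advances to the next Friday; 2061-02-21 is a Monday, so it moves forward to 2061-02-25.
Applying '+111 days' to 2061-02-25: counting 111 days forward gives 2061-06-16.

2061-06-16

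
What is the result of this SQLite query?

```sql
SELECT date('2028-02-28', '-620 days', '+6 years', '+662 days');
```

Applying '-620 days' to 2028-02-28: counting 620 days back gives 2026-06-18.
Adding +6 years to 2026-06-18 gives 2032-06-18.
Applying '+662 days' to 2032-06-18: counting 662 days forward gives 2034-04-11.

2034-04-11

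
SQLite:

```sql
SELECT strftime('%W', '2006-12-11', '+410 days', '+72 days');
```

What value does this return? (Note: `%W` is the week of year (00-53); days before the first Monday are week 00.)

First apply '+410 days', '+72 days': 2006-12-11 → 2008-04-06.
2008-04-06 is a Sunday. SQLite's %W counts Mondays since the year started; the result is 13.

13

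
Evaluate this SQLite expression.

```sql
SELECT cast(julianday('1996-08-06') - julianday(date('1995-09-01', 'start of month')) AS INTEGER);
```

340

`start of month` rewinds 1995-09-01 to 1995-09-01.
29 days remain in September 1995 after the 1st (30 − 1).
Full months from October 1995 through July 1996 contribute their day counts.
Then 6 days into August 1996.
Total: 29 + 31 + 30 + 31 + 31 + 29 + 31 + 30 + 31 + 30 + 31 + 6 = 340.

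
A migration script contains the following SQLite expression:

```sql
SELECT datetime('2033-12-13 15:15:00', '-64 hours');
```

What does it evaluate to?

-64 hours from 2033-12-13 15:15:00 is 2033-12-10 23:15:00 (crosses midnight).

2033-12-10 23:15:00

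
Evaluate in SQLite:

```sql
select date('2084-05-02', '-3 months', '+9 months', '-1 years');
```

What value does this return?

2083-11-02

Adding -3 months to 2084-05-02 gives 2084-02-02.
Adding +9 months to 2084-02-02 gives 2084-11-02.
Adding -1 year to 2084-11-02 gives 2083-11-02.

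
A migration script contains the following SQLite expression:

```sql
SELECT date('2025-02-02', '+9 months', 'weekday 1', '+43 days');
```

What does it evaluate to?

Adding +9 months to 2025-02-02 gives 2025-11-02.
`weekday 1` advances to the next Monday; 2025-11-02 is a Sunday, so it moves forward to 2025-11-03.
Applying '+43 days' to 2025-11-03: counting 43 days forward gives 2025-12-16.

2025-12-16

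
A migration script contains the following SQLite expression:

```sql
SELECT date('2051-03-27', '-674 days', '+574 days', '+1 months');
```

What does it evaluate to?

Applying '-674 days' to 2051-03-27: counting 674 days back gives 2049-05-22.
Applying '+574 days' to 2049-05-22: counting 574 days forward gives 2050-12-17.
Adding +1 month to 2050-12-17 gives 2051-01-17.

2051-01-17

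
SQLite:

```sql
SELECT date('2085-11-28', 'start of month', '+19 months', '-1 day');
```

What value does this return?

`start of month` rewinds 2085-11-28 to 2085-11-01.
Adding +19 months to 2085-11-01 gives 2087-06-01.
Going back 1 day from 2087-06-01 reaches 2087-05-31 (last day of May, 31 days).

2087-05-31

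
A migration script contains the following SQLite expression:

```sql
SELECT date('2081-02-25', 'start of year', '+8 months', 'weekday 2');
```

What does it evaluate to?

2081-09-02

`start of year` rewinds 2081-02-25 to 2081-01-01.
Adding +8 months to 2081-01-01 gives 2081-09-01.
`weekday 2` advances to the next Tuesday; 2081-09-01 is a Monday, so it moves forward to 2081-09-02.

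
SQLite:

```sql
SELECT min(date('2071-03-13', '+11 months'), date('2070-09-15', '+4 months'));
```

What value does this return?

date('2071-03-13', '+11 months') → 2072-02-13.
date('2070-09-15', '+4 months') → 2071-01-15.
Earlier of the two is 2071-01-15.

2071-01-15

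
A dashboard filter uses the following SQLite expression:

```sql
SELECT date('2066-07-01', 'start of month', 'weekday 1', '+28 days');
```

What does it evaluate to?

`start of month` rewinds 2066-07-01 to 2066-07-01.
`weekday 1` advances to the next Monday; 2066-07-01 is a Thursday, so it moves forward to 2066-07-05.
July 2066 has 31 days; 26 remain after the 5th, so 27 days reach 2066-08-01.
Advancing 1 more day within August lands on 2066-08-02.

2066-08-02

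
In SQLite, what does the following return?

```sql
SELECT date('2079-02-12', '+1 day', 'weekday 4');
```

2079-02-16

Advancing 1 more day within February lands on 2079-02-13.
`weekday 4` advances to the next Thursday; 2079-02-13 is a Monday, so it moves forward to 2079-02-16.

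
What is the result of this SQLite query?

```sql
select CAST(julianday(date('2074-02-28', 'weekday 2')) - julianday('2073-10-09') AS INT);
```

148

`weekday 2` advances to the next Tuesday; 2074-02-28 is a Wednesday, so it moves forward to 2074-03-06.
22 days remain in October 2073 after the 9th (31 − 9).
November 2073: 30 days.
December 2073: 31 days.
January 2074: 31 days.
February 2074: 28 days.
Then 6 days into March 2074.
Total: 22 + 30 + 31 + 31 + 28 + 6 = 148.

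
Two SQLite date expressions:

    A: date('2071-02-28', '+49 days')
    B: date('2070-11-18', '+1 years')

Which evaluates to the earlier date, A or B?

A = 2071-04-18.
B = 2071-11-18.
A is earlier.

A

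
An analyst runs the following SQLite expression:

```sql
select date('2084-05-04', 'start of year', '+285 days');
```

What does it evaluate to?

`start of year` rewinds 2084-05-04 to 2084-01-01.
Applying '+285 days' to 2084-01-01: counting 285 days forward gives 2084-10-12.

2084-10-12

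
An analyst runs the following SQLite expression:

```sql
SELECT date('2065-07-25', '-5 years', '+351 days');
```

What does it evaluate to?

Adding -5 years to 2065-07-25 gives 2060-07-25.
Applying '+351 days' to 2060-07-25: counting 351 days forward gives 2061-07-11.

2061-07-11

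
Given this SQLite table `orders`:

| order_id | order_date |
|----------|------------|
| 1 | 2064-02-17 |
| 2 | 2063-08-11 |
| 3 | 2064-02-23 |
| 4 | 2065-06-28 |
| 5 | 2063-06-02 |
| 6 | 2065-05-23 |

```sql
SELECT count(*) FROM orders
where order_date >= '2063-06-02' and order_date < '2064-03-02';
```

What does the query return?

4

Rows in [2063-06-02, 2064-03-02): 2064-02-17, 2063-08-11, 2064-02-23, 2063-06-02 → 4 rows.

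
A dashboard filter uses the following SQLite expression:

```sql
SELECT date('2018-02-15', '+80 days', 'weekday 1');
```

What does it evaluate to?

Applying '+80 days' to 2018-02-15: counting 80 days forward gives 2018-05-06.
`weekday 1` advances to the next Monday; 2018-05-06 is a Sunday, so it moves forward to 2018-05-07.

2018-05-07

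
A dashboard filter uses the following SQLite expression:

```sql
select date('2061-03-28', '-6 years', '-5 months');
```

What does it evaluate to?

2054-10-28

Adding -6 years to 2061-03-28 gives 2055-03-28.
Adding -5 months to 2055-03-28 gives 2054-10-28.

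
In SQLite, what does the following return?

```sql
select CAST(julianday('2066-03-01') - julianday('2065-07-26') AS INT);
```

5 days remain in July 2065 after the 26th (31 − 26).
Full months from August 2065 through February 2066 contribute their day counts.
Then 1 day into March 2066.
Total: 5 + 31 + 30 + 31 + 30 + 31 + 31 + 28 + 1 = 218.

218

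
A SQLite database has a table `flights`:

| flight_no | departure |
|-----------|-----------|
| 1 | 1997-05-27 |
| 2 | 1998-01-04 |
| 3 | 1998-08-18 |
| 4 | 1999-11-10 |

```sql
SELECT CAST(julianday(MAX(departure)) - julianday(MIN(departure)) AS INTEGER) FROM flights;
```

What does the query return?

MIN = 1997-05-27, MAX = 1999-11-10.
4 days remain in May 1997 after the 27th (31 − 27).
Full months from June 1997 through October 1999 contribute their day counts.
Then 10 days into November 1999.
Total: 4 + 30 + 31 + 31 + 30 + 31 + 30 + 31 + 31 + 28 + 31 + 30 + 31 + 30 + 31 + 31 + 30 + 31 + 30 + 31 + 31 + 28 + 31 + 30 + 31 + 30 + 31 + 31 + 30 + 31 + 10 = 897.

897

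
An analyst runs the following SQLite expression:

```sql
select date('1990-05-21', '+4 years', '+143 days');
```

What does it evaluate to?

1994-10-11

Adding +4 years to 1990-05-21 gives 1994-05-21.
Applying '+143 days' to 1994-05-21: counting 143 days forward gives 1994-10-11.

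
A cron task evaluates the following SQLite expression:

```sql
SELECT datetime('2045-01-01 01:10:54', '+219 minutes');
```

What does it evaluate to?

2045-01-01 04:49:54

219 minutes = 3h 39m; +219 minutes from 2045-01-01 01:10:54 is 2045-01-01 04:49:54.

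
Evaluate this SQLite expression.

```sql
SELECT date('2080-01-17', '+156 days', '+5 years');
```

Applying '+156 days' to 2080-01-17: counting 156 days forward gives 2080-06-21.
Adding +5 years to 2080-06-21 gives 2085-06-21.

2085-06-21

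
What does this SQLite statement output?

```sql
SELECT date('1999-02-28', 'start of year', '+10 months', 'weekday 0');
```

`start of year` rewinds 1999-02-28 to 1999-01-01.
Adding +10 months to 1999-01-01 gives 1999-11-01.
`weekday 0` advances to the next Sunday; 1999-11-01 is a Monday, so it moves forward to 1999-11-07.

1999-11-07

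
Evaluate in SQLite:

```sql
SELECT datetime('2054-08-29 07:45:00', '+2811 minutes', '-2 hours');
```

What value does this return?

2054-08-31 04:36:00

2811 minutes = 46h 51m; +2811 minutes from 2054-08-29 07:45:00 is 2054-08-31 06:36:00 (crosses midnight).
-2 hours from 2054-08-31 06:36:00 is 2054-08-31 04:36:00.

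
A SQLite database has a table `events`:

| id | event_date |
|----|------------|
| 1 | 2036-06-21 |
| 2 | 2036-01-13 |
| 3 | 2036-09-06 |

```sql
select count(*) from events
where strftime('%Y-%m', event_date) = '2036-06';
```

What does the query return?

1

Rows with year-month 2036-06: 2036-06-21 → 1.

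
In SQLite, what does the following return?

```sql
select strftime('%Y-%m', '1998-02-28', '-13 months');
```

1997-01

First apply '-13 months': 1998-02-28 → 1997-01-28.
`%Y-%m` extracts the year-month: 1997-01.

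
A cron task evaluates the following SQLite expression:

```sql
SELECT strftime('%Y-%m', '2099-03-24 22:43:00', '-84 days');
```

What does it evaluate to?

First apply '-84 days': 2099-03-24 22:43:00 → 2098-12-30 22:43:00.
`%Y-%m` extracts the year-month: 2098-12.

2098-12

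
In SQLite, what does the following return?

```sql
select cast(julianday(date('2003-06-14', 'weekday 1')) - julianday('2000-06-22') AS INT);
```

1089

`weekday 1` advances to the next Monday; 2003-06-14 is a Saturday, so it moves forward to 2003-06-16.
8 days remain in June 2000 after the 22nd (30 − 22).
Full months from July 2000 through May 2003 contribute their day counts.
Then 16 days into June 2003.
Total: 8 + 31 + 31 + 30 + 31 + 30 + 31 + 31 + 28 + 31 + 30 + 31 + 30 + 31 + 31 + 30 + 31 + 30 + 31 + 31 + 28 + 31 + 30 + 31 + 30 + 31 + 31 + 30 + 31 + 30 + 31 + 31 + 28 + 31 + 30 + 31 + 16 = 1089.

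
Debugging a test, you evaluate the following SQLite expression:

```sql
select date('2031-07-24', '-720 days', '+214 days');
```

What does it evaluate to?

2030-03-05

Applying '-720 days' to 2031-07-24: counting 720 days back gives 2029-08-03.
Applying '+214 days' to 2029-08-03: counting 214 days forward gives 2030-03-05.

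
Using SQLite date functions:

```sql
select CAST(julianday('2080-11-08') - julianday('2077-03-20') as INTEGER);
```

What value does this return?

1329

11 days remain in March 2077 after the 20th (31 − 20).
Full months from April 2077 through October 2080 contribute their day counts.
Then 8 days into November 2080.
Total: 11 + 30 + 31 + 30 + 31 + 31 + 30 + 31 + 30 + 31 + 31 + 28 + 31 + 30 + 31 + 30 + 31 + 31 + 30 + 31 + 30 + 31 + 31 + 28 + 31 + 30 + 31 + 30 + 31 + 31 + 30 + 31 + 30 + 31 + 31 + 29 + 31 + 30 + 31 + 30 + 31 + 31 + 30 + 31 + 8 = 1329.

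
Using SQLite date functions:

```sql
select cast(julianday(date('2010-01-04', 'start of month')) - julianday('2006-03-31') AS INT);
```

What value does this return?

1372

`start of month` rewinds 2010-01-04 to 2010-01-01.
0 days remain in March 2006 after the 31st (31 − 31).
Full months from April 2006 through December 2009 contribute their day counts.
Then 1 day into January 2010.
Total: 0 + 30 + 31 + 30 + 31 + 31 + 30 + 31 + 30 + 31 + 31 + 28 + 31 + 30 + 31 + 30 + 31 + 31 + 30 + 31 + 30 + 31 + 31 + 29 + 31 + 30 + 31 + 30 + 31 + 31 + 30 + 31 + 30 + 31 + 31 + 28 + 31 + 30 + 31 + 30 + 31 + 31 + 30 + 31 + 30 + 31 + 1 = 1372.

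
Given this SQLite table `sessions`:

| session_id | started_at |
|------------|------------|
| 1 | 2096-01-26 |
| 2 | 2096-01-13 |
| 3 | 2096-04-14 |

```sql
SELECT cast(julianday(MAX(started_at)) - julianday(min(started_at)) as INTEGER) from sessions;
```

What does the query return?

MIN = 2096-01-13, MAX = 2096-04-14.
18 days remain in January 2096 after the 13th (31 − 13).
February 2096: 29 days (leap year).
March 2096: 31 days.
Then 14 days into April 2096.
Total: 18 + 29 + 31 + 14 = 92.

92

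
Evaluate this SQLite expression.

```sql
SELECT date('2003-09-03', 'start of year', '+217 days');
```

2003-08-06

`start of year` rewinds 2003-09-03 to 2003-01-01.
Applying '+217 days' to 2003-01-01: counting 217 days forward gives 2003-08-06.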